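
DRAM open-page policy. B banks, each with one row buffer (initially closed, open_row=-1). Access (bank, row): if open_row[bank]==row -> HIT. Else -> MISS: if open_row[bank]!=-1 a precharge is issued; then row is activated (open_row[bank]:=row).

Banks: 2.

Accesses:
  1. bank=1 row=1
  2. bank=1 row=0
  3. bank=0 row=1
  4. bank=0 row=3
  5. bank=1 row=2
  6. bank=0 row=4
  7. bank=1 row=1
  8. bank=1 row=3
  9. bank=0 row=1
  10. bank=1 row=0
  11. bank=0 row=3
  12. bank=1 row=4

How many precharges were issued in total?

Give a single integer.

Answer: 10

Derivation:
Acc 1: bank1 row1 -> MISS (open row1); precharges=0
Acc 2: bank1 row0 -> MISS (open row0); precharges=1
Acc 3: bank0 row1 -> MISS (open row1); precharges=1
Acc 4: bank0 row3 -> MISS (open row3); precharges=2
Acc 5: bank1 row2 -> MISS (open row2); precharges=3
Acc 6: bank0 row4 -> MISS (open row4); precharges=4
Acc 7: bank1 row1 -> MISS (open row1); precharges=5
Acc 8: bank1 row3 -> MISS (open row3); precharges=6
Acc 9: bank0 row1 -> MISS (open row1); precharges=7
Acc 10: bank1 row0 -> MISS (open row0); precharges=8
Acc 11: bank0 row3 -> MISS (open row3); precharges=9
Acc 12: bank1 row4 -> MISS (open row4); precharges=10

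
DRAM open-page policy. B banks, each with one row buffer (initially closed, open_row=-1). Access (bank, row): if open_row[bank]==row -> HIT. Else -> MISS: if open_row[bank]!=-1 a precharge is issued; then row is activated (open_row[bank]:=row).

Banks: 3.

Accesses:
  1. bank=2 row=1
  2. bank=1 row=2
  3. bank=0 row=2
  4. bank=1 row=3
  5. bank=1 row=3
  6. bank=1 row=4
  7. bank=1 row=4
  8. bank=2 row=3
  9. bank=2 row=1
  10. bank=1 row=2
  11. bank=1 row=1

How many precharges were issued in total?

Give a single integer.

Answer: 6

Derivation:
Acc 1: bank2 row1 -> MISS (open row1); precharges=0
Acc 2: bank1 row2 -> MISS (open row2); precharges=0
Acc 3: bank0 row2 -> MISS (open row2); precharges=0
Acc 4: bank1 row3 -> MISS (open row3); precharges=1
Acc 5: bank1 row3 -> HIT
Acc 6: bank1 row4 -> MISS (open row4); precharges=2
Acc 7: bank1 row4 -> HIT
Acc 8: bank2 row3 -> MISS (open row3); precharges=3
Acc 9: bank2 row1 -> MISS (open row1); precharges=4
Acc 10: bank1 row2 -> MISS (open row2); precharges=5
Acc 11: bank1 row1 -> MISS (open row1); precharges=6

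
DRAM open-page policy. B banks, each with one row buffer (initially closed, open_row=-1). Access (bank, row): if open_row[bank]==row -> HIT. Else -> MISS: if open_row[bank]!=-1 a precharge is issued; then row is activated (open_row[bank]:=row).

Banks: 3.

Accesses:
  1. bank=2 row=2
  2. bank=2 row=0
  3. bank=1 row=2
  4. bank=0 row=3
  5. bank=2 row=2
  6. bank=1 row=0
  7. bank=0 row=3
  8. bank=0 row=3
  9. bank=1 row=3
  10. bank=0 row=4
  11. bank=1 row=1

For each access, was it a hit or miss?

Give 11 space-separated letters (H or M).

Acc 1: bank2 row2 -> MISS (open row2); precharges=0
Acc 2: bank2 row0 -> MISS (open row0); precharges=1
Acc 3: bank1 row2 -> MISS (open row2); precharges=1
Acc 4: bank0 row3 -> MISS (open row3); precharges=1
Acc 5: bank2 row2 -> MISS (open row2); precharges=2
Acc 6: bank1 row0 -> MISS (open row0); precharges=3
Acc 7: bank0 row3 -> HIT
Acc 8: bank0 row3 -> HIT
Acc 9: bank1 row3 -> MISS (open row3); precharges=4
Acc 10: bank0 row4 -> MISS (open row4); precharges=5
Acc 11: bank1 row1 -> MISS (open row1); precharges=6

Answer: M M M M M M H H M M M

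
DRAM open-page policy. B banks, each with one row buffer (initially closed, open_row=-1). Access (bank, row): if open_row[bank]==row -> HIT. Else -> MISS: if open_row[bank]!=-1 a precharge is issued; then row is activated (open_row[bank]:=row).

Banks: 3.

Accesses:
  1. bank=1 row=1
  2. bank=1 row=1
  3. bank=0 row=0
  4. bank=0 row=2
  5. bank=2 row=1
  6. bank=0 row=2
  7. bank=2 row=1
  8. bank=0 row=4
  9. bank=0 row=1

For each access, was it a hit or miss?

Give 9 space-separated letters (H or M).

Answer: M H M M M H H M M

Derivation:
Acc 1: bank1 row1 -> MISS (open row1); precharges=0
Acc 2: bank1 row1 -> HIT
Acc 3: bank0 row0 -> MISS (open row0); precharges=0
Acc 4: bank0 row2 -> MISS (open row2); precharges=1
Acc 5: bank2 row1 -> MISS (open row1); precharges=1
Acc 6: bank0 row2 -> HIT
Acc 7: bank2 row1 -> HIT
Acc 8: bank0 row4 -> MISS (open row4); precharges=2
Acc 9: bank0 row1 -> MISS (open row1); precharges=3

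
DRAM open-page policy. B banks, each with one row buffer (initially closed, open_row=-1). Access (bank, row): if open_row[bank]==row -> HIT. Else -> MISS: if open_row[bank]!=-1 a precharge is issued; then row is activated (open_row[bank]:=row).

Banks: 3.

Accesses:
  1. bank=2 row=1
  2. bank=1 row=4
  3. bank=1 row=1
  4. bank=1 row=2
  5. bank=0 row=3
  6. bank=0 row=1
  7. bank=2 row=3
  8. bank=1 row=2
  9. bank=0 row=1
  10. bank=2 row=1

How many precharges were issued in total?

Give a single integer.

Acc 1: bank2 row1 -> MISS (open row1); precharges=0
Acc 2: bank1 row4 -> MISS (open row4); precharges=0
Acc 3: bank1 row1 -> MISS (open row1); precharges=1
Acc 4: bank1 row2 -> MISS (open row2); precharges=2
Acc 5: bank0 row3 -> MISS (open row3); precharges=2
Acc 6: bank0 row1 -> MISS (open row1); precharges=3
Acc 7: bank2 row3 -> MISS (open row3); precharges=4
Acc 8: bank1 row2 -> HIT
Acc 9: bank0 row1 -> HIT
Acc 10: bank2 row1 -> MISS (open row1); precharges=5

Answer: 5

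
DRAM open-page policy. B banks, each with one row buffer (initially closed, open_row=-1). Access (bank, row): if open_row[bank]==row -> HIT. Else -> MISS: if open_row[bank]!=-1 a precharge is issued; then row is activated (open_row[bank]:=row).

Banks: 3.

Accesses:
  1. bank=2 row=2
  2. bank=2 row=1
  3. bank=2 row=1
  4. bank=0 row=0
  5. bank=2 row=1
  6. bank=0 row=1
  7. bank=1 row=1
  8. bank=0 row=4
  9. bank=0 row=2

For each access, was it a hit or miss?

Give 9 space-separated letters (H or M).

Answer: M M H M H M M M M

Derivation:
Acc 1: bank2 row2 -> MISS (open row2); precharges=0
Acc 2: bank2 row1 -> MISS (open row1); precharges=1
Acc 3: bank2 row1 -> HIT
Acc 4: bank0 row0 -> MISS (open row0); precharges=1
Acc 5: bank2 row1 -> HIT
Acc 6: bank0 row1 -> MISS (open row1); precharges=2
Acc 7: bank1 row1 -> MISS (open row1); precharges=2
Acc 8: bank0 row4 -> MISS (open row4); precharges=3
Acc 9: bank0 row2 -> MISS (open row2); precharges=4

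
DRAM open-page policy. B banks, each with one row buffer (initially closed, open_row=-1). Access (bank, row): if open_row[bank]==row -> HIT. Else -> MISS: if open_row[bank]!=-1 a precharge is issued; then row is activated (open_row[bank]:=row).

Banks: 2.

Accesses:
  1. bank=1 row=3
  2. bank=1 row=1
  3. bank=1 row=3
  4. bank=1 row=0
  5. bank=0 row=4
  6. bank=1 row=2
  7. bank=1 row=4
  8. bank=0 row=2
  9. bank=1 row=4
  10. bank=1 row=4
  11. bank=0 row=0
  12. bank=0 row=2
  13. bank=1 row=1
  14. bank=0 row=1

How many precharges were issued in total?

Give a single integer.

Answer: 10

Derivation:
Acc 1: bank1 row3 -> MISS (open row3); precharges=0
Acc 2: bank1 row1 -> MISS (open row1); precharges=1
Acc 3: bank1 row3 -> MISS (open row3); precharges=2
Acc 4: bank1 row0 -> MISS (open row0); precharges=3
Acc 5: bank0 row4 -> MISS (open row4); precharges=3
Acc 6: bank1 row2 -> MISS (open row2); precharges=4
Acc 7: bank1 row4 -> MISS (open row4); precharges=5
Acc 8: bank0 row2 -> MISS (open row2); precharges=6
Acc 9: bank1 row4 -> HIT
Acc 10: bank1 row4 -> HIT
Acc 11: bank0 row0 -> MISS (open row0); precharges=7
Acc 12: bank0 row2 -> MISS (open row2); precharges=8
Acc 13: bank1 row1 -> MISS (open row1); precharges=9
Acc 14: bank0 row1 -> MISS (open row1); precharges=10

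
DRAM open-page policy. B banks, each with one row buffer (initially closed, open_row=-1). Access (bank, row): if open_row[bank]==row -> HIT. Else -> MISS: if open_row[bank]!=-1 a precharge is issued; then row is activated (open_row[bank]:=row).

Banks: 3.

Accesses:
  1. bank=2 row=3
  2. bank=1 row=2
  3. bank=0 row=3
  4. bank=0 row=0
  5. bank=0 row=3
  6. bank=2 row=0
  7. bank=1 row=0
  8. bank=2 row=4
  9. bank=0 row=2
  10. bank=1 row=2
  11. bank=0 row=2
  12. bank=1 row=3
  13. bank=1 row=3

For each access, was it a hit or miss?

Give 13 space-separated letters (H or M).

Acc 1: bank2 row3 -> MISS (open row3); precharges=0
Acc 2: bank1 row2 -> MISS (open row2); precharges=0
Acc 3: bank0 row3 -> MISS (open row3); precharges=0
Acc 4: bank0 row0 -> MISS (open row0); precharges=1
Acc 5: bank0 row3 -> MISS (open row3); precharges=2
Acc 6: bank2 row0 -> MISS (open row0); precharges=3
Acc 7: bank1 row0 -> MISS (open row0); precharges=4
Acc 8: bank2 row4 -> MISS (open row4); precharges=5
Acc 9: bank0 row2 -> MISS (open row2); precharges=6
Acc 10: bank1 row2 -> MISS (open row2); precharges=7
Acc 11: bank0 row2 -> HIT
Acc 12: bank1 row3 -> MISS (open row3); precharges=8
Acc 13: bank1 row3 -> HIT

Answer: M M M M M M M M M M H M H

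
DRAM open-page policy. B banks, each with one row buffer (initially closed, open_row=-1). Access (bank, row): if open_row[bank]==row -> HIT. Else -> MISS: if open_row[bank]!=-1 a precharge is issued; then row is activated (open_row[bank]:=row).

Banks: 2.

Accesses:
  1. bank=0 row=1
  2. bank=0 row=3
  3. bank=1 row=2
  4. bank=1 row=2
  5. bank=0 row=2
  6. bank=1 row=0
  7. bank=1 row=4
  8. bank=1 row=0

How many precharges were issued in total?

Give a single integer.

Acc 1: bank0 row1 -> MISS (open row1); precharges=0
Acc 2: bank0 row3 -> MISS (open row3); precharges=1
Acc 3: bank1 row2 -> MISS (open row2); precharges=1
Acc 4: bank1 row2 -> HIT
Acc 5: bank0 row2 -> MISS (open row2); precharges=2
Acc 6: bank1 row0 -> MISS (open row0); precharges=3
Acc 7: bank1 row4 -> MISS (open row4); precharges=4
Acc 8: bank1 row0 -> MISS (open row0); precharges=5

Answer: 5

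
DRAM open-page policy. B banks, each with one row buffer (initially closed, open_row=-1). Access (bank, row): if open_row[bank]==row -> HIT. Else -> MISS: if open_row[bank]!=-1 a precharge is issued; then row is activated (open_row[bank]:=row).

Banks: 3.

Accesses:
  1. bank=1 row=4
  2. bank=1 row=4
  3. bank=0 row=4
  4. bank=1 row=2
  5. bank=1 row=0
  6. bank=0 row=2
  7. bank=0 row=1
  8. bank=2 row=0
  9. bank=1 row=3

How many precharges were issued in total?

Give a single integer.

Acc 1: bank1 row4 -> MISS (open row4); precharges=0
Acc 2: bank1 row4 -> HIT
Acc 3: bank0 row4 -> MISS (open row4); precharges=0
Acc 4: bank1 row2 -> MISS (open row2); precharges=1
Acc 5: bank1 row0 -> MISS (open row0); precharges=2
Acc 6: bank0 row2 -> MISS (open row2); precharges=3
Acc 7: bank0 row1 -> MISS (open row1); precharges=4
Acc 8: bank2 row0 -> MISS (open row0); precharges=4
Acc 9: bank1 row3 -> MISS (open row3); precharges=5

Answer: 5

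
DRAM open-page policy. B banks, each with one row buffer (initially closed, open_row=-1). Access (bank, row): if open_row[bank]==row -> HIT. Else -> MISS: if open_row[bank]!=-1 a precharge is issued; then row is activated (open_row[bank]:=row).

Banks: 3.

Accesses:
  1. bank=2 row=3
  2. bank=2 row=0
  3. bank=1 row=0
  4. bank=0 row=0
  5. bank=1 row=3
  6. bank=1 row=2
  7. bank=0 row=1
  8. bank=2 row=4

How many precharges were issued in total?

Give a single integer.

Answer: 5

Derivation:
Acc 1: bank2 row3 -> MISS (open row3); precharges=0
Acc 2: bank2 row0 -> MISS (open row0); precharges=1
Acc 3: bank1 row0 -> MISS (open row0); precharges=1
Acc 4: bank0 row0 -> MISS (open row0); precharges=1
Acc 5: bank1 row3 -> MISS (open row3); precharges=2
Acc 6: bank1 row2 -> MISS (open row2); precharges=3
Acc 7: bank0 row1 -> MISS (open row1); precharges=4
Acc 8: bank2 row4 -> MISS (open row4); precharges=5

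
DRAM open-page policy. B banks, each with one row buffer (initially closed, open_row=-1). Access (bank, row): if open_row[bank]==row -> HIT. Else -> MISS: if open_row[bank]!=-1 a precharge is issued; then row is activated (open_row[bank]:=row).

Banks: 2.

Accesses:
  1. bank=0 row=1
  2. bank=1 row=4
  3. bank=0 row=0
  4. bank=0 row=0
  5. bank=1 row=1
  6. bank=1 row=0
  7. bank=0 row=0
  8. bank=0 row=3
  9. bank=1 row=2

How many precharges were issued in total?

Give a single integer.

Acc 1: bank0 row1 -> MISS (open row1); precharges=0
Acc 2: bank1 row4 -> MISS (open row4); precharges=0
Acc 3: bank0 row0 -> MISS (open row0); precharges=1
Acc 4: bank0 row0 -> HIT
Acc 5: bank1 row1 -> MISS (open row1); precharges=2
Acc 6: bank1 row0 -> MISS (open row0); precharges=3
Acc 7: bank0 row0 -> HIT
Acc 8: bank0 row3 -> MISS (open row3); precharges=4
Acc 9: bank1 row2 -> MISS (open row2); precharges=5

Answer: 5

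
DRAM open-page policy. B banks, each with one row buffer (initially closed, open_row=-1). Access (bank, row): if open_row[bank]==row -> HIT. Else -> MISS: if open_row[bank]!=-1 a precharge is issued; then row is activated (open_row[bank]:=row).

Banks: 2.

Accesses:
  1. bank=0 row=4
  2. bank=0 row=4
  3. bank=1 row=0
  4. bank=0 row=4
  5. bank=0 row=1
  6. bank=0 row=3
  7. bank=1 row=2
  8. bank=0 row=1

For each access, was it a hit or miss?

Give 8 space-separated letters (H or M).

Acc 1: bank0 row4 -> MISS (open row4); precharges=0
Acc 2: bank0 row4 -> HIT
Acc 3: bank1 row0 -> MISS (open row0); precharges=0
Acc 4: bank0 row4 -> HIT
Acc 5: bank0 row1 -> MISS (open row1); precharges=1
Acc 6: bank0 row3 -> MISS (open row3); precharges=2
Acc 7: bank1 row2 -> MISS (open row2); precharges=3
Acc 8: bank0 row1 -> MISS (open row1); precharges=4

Answer: M H M H M M M M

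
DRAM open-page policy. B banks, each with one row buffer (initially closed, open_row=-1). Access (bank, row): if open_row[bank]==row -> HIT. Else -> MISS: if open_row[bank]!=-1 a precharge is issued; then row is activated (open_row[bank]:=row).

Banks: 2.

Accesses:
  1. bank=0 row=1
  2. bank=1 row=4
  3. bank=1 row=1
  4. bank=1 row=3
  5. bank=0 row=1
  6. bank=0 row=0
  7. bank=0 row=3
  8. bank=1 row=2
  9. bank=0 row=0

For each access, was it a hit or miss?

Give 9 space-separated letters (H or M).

Answer: M M M M H M M M M

Derivation:
Acc 1: bank0 row1 -> MISS (open row1); precharges=0
Acc 2: bank1 row4 -> MISS (open row4); precharges=0
Acc 3: bank1 row1 -> MISS (open row1); precharges=1
Acc 4: bank1 row3 -> MISS (open row3); precharges=2
Acc 5: bank0 row1 -> HIT
Acc 6: bank0 row0 -> MISS (open row0); precharges=3
Acc 7: bank0 row3 -> MISS (open row3); precharges=4
Acc 8: bank1 row2 -> MISS (open row2); precharges=5
Acc 9: bank0 row0 -> MISS (open row0); precharges=6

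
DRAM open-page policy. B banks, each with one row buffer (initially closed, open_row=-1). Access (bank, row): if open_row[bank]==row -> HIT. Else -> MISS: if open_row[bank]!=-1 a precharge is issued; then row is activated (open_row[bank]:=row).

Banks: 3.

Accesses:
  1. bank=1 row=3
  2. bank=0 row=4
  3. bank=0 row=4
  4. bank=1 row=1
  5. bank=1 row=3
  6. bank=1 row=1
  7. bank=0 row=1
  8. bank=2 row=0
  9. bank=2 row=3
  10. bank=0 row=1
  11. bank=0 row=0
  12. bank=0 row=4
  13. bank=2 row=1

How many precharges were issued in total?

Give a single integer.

Acc 1: bank1 row3 -> MISS (open row3); precharges=0
Acc 2: bank0 row4 -> MISS (open row4); precharges=0
Acc 3: bank0 row4 -> HIT
Acc 4: bank1 row1 -> MISS (open row1); precharges=1
Acc 5: bank1 row3 -> MISS (open row3); precharges=2
Acc 6: bank1 row1 -> MISS (open row1); precharges=3
Acc 7: bank0 row1 -> MISS (open row1); precharges=4
Acc 8: bank2 row0 -> MISS (open row0); precharges=4
Acc 9: bank2 row3 -> MISS (open row3); precharges=5
Acc 10: bank0 row1 -> HIT
Acc 11: bank0 row0 -> MISS (open row0); precharges=6
Acc 12: bank0 row4 -> MISS (open row4); precharges=7
Acc 13: bank2 row1 -> MISS (open row1); precharges=8

Answer: 8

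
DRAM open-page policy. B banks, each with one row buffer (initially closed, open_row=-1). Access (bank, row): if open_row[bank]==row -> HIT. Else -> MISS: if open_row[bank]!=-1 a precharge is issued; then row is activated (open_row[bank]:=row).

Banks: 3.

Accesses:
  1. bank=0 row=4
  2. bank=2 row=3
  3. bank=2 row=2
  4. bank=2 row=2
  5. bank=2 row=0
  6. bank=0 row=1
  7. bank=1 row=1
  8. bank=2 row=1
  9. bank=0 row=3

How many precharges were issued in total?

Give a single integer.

Answer: 5

Derivation:
Acc 1: bank0 row4 -> MISS (open row4); precharges=0
Acc 2: bank2 row3 -> MISS (open row3); precharges=0
Acc 3: bank2 row2 -> MISS (open row2); precharges=1
Acc 4: bank2 row2 -> HIT
Acc 5: bank2 row0 -> MISS (open row0); precharges=2
Acc 6: bank0 row1 -> MISS (open row1); precharges=3
Acc 7: bank1 row1 -> MISS (open row1); precharges=3
Acc 8: bank2 row1 -> MISS (open row1); precharges=4
Acc 9: bank0 row3 -> MISS (open row3); precharges=5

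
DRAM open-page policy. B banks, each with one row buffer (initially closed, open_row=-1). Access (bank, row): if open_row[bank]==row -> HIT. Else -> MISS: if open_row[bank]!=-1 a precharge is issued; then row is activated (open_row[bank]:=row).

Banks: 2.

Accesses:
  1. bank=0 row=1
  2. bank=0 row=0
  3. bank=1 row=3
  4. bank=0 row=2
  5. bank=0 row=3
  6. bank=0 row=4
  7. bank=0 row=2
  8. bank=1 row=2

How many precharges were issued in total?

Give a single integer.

Answer: 6

Derivation:
Acc 1: bank0 row1 -> MISS (open row1); precharges=0
Acc 2: bank0 row0 -> MISS (open row0); precharges=1
Acc 3: bank1 row3 -> MISS (open row3); precharges=1
Acc 4: bank0 row2 -> MISS (open row2); precharges=2
Acc 5: bank0 row3 -> MISS (open row3); precharges=3
Acc 6: bank0 row4 -> MISS (open row4); precharges=4
Acc 7: bank0 row2 -> MISS (open row2); precharges=5
Acc 8: bank1 row2 -> MISS (open row2); precharges=6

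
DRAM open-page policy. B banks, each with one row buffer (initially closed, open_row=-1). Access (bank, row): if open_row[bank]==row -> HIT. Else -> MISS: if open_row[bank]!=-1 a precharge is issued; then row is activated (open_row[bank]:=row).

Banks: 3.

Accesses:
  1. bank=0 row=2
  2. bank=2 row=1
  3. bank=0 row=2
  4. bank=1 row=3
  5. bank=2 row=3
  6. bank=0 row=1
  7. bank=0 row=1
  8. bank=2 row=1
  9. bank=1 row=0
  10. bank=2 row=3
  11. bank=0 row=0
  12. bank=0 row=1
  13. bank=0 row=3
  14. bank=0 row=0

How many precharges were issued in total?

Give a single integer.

Acc 1: bank0 row2 -> MISS (open row2); precharges=0
Acc 2: bank2 row1 -> MISS (open row1); precharges=0
Acc 3: bank0 row2 -> HIT
Acc 4: bank1 row3 -> MISS (open row3); precharges=0
Acc 5: bank2 row3 -> MISS (open row3); precharges=1
Acc 6: bank0 row1 -> MISS (open row1); precharges=2
Acc 7: bank0 row1 -> HIT
Acc 8: bank2 row1 -> MISS (open row1); precharges=3
Acc 9: bank1 row0 -> MISS (open row0); precharges=4
Acc 10: bank2 row3 -> MISS (open row3); precharges=5
Acc 11: bank0 row0 -> MISS (open row0); precharges=6
Acc 12: bank0 row1 -> MISS (open row1); precharges=7
Acc 13: bank0 row3 -> MISS (open row3); precharges=8
Acc 14: bank0 row0 -> MISS (open row0); precharges=9

Answer: 9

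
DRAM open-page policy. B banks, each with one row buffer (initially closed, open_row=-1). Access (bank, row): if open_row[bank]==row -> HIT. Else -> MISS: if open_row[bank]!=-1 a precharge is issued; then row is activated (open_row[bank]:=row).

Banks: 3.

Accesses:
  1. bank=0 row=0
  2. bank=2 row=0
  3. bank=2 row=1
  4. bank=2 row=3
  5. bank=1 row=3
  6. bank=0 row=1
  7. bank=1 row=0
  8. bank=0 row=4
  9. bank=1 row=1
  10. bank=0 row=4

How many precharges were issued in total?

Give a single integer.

Answer: 6

Derivation:
Acc 1: bank0 row0 -> MISS (open row0); precharges=0
Acc 2: bank2 row0 -> MISS (open row0); precharges=0
Acc 3: bank2 row1 -> MISS (open row1); precharges=1
Acc 4: bank2 row3 -> MISS (open row3); precharges=2
Acc 5: bank1 row3 -> MISS (open row3); precharges=2
Acc 6: bank0 row1 -> MISS (open row1); precharges=3
Acc 7: bank1 row0 -> MISS (open row0); precharges=4
Acc 8: bank0 row4 -> MISS (open row4); precharges=5
Acc 9: bank1 row1 -> MISS (open row1); precharges=6
Acc 10: bank0 row4 -> HIT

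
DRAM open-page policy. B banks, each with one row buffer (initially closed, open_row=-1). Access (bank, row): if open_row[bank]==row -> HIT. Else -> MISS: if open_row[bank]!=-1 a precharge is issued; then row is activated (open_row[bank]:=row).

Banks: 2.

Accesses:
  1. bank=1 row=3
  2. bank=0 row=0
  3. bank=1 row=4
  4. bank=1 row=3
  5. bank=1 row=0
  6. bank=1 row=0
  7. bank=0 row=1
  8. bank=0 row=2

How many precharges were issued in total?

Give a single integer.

Acc 1: bank1 row3 -> MISS (open row3); precharges=0
Acc 2: bank0 row0 -> MISS (open row0); precharges=0
Acc 3: bank1 row4 -> MISS (open row4); precharges=1
Acc 4: bank1 row3 -> MISS (open row3); precharges=2
Acc 5: bank1 row0 -> MISS (open row0); precharges=3
Acc 6: bank1 row0 -> HIT
Acc 7: bank0 row1 -> MISS (open row1); precharges=4
Acc 8: bank0 row2 -> MISS (open row2); precharges=5

Answer: 5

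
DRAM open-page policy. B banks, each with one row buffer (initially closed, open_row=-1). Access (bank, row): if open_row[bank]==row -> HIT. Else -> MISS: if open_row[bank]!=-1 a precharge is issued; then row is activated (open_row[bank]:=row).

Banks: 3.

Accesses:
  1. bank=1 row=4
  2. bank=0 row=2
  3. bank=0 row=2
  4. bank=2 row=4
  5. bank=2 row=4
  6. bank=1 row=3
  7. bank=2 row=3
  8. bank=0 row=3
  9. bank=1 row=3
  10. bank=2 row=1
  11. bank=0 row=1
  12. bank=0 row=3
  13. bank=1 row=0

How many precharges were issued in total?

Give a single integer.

Acc 1: bank1 row4 -> MISS (open row4); precharges=0
Acc 2: bank0 row2 -> MISS (open row2); precharges=0
Acc 3: bank0 row2 -> HIT
Acc 4: bank2 row4 -> MISS (open row4); precharges=0
Acc 5: bank2 row4 -> HIT
Acc 6: bank1 row3 -> MISS (open row3); precharges=1
Acc 7: bank2 row3 -> MISS (open row3); precharges=2
Acc 8: bank0 row3 -> MISS (open row3); precharges=3
Acc 9: bank1 row3 -> HIT
Acc 10: bank2 row1 -> MISS (open row1); precharges=4
Acc 11: bank0 row1 -> MISS (open row1); precharges=5
Acc 12: bank0 row3 -> MISS (open row3); precharges=6
Acc 13: bank1 row0 -> MISS (open row0); precharges=7

Answer: 7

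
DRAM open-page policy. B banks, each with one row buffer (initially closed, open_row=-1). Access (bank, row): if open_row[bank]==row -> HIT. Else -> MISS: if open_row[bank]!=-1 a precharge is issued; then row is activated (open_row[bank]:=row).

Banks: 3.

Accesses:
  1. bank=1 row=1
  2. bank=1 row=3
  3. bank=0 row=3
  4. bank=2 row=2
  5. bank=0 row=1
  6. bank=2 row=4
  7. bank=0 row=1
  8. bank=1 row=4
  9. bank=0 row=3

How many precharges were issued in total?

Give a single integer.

Acc 1: bank1 row1 -> MISS (open row1); precharges=0
Acc 2: bank1 row3 -> MISS (open row3); precharges=1
Acc 3: bank0 row3 -> MISS (open row3); precharges=1
Acc 4: bank2 row2 -> MISS (open row2); precharges=1
Acc 5: bank0 row1 -> MISS (open row1); precharges=2
Acc 6: bank2 row4 -> MISS (open row4); precharges=3
Acc 7: bank0 row1 -> HIT
Acc 8: bank1 row4 -> MISS (open row4); precharges=4
Acc 9: bank0 row3 -> MISS (open row3); precharges=5

Answer: 5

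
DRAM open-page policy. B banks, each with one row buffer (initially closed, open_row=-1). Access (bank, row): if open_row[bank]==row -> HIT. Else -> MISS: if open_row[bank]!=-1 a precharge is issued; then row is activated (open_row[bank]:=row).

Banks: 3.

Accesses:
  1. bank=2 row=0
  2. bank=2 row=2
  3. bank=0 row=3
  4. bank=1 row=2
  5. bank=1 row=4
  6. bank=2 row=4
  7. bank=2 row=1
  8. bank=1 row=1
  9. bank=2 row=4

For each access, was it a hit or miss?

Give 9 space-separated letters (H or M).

Acc 1: bank2 row0 -> MISS (open row0); precharges=0
Acc 2: bank2 row2 -> MISS (open row2); precharges=1
Acc 3: bank0 row3 -> MISS (open row3); precharges=1
Acc 4: bank1 row2 -> MISS (open row2); precharges=1
Acc 5: bank1 row4 -> MISS (open row4); precharges=2
Acc 6: bank2 row4 -> MISS (open row4); precharges=3
Acc 7: bank2 row1 -> MISS (open row1); precharges=4
Acc 8: bank1 row1 -> MISS (open row1); precharges=5
Acc 9: bank2 row4 -> MISS (open row4); precharges=6

Answer: M M M M M M M M M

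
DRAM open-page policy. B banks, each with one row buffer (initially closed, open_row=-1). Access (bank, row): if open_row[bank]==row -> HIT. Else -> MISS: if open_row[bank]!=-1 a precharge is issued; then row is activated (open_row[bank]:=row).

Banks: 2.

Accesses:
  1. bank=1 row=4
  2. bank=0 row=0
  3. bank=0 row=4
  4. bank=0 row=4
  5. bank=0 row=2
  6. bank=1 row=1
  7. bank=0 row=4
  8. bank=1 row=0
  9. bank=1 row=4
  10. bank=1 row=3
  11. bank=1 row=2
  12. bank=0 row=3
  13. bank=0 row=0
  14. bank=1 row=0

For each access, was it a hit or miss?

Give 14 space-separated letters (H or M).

Answer: M M M H M M M M M M M M M M

Derivation:
Acc 1: bank1 row4 -> MISS (open row4); precharges=0
Acc 2: bank0 row0 -> MISS (open row0); precharges=0
Acc 3: bank0 row4 -> MISS (open row4); precharges=1
Acc 4: bank0 row4 -> HIT
Acc 5: bank0 row2 -> MISS (open row2); precharges=2
Acc 6: bank1 row1 -> MISS (open row1); precharges=3
Acc 7: bank0 row4 -> MISS (open row4); precharges=4
Acc 8: bank1 row0 -> MISS (open row0); precharges=5
Acc 9: bank1 row4 -> MISS (open row4); precharges=6
Acc 10: bank1 row3 -> MISS (open row3); precharges=7
Acc 11: bank1 row2 -> MISS (open row2); precharges=8
Acc 12: bank0 row3 -> MISS (open row3); precharges=9
Acc 13: bank0 row0 -> MISS (open row0); precharges=10
Acc 14: bank1 row0 -> MISS (open row0); precharges=11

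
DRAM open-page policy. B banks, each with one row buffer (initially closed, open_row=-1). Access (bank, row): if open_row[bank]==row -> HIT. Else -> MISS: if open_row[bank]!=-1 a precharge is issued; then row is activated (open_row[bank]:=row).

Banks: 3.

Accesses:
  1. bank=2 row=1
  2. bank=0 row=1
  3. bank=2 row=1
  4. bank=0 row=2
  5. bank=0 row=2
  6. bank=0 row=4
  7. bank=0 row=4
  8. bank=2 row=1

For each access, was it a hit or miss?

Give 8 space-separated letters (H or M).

Answer: M M H M H M H H

Derivation:
Acc 1: bank2 row1 -> MISS (open row1); precharges=0
Acc 2: bank0 row1 -> MISS (open row1); precharges=0
Acc 3: bank2 row1 -> HIT
Acc 4: bank0 row2 -> MISS (open row2); precharges=1
Acc 5: bank0 row2 -> HIT
Acc 6: bank0 row4 -> MISS (open row4); precharges=2
Acc 7: bank0 row4 -> HIT
Acc 8: bank2 row1 -> HIT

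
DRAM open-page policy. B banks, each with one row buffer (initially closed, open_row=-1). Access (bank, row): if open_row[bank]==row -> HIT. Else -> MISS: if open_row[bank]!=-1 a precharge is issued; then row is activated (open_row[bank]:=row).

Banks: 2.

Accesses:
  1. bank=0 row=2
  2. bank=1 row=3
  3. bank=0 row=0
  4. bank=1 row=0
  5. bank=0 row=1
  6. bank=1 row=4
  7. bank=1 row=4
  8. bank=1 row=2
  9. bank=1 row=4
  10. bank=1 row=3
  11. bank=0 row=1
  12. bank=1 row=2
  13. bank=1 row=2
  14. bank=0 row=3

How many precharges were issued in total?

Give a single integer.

Acc 1: bank0 row2 -> MISS (open row2); precharges=0
Acc 2: bank1 row3 -> MISS (open row3); precharges=0
Acc 3: bank0 row0 -> MISS (open row0); precharges=1
Acc 4: bank1 row0 -> MISS (open row0); precharges=2
Acc 5: bank0 row1 -> MISS (open row1); precharges=3
Acc 6: bank1 row4 -> MISS (open row4); precharges=4
Acc 7: bank1 row4 -> HIT
Acc 8: bank1 row2 -> MISS (open row2); precharges=5
Acc 9: bank1 row4 -> MISS (open row4); precharges=6
Acc 10: bank1 row3 -> MISS (open row3); precharges=7
Acc 11: bank0 row1 -> HIT
Acc 12: bank1 row2 -> MISS (open row2); precharges=8
Acc 13: bank1 row2 -> HIT
Acc 14: bank0 row3 -> MISS (open row3); precharges=9

Answer: 9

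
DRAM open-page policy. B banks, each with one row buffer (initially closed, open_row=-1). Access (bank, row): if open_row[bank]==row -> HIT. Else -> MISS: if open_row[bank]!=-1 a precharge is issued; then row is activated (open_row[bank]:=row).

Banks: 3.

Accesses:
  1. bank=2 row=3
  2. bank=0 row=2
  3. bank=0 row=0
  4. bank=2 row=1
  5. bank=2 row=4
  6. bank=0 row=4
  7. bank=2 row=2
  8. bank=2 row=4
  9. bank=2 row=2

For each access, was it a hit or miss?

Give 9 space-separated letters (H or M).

Answer: M M M M M M M M M

Derivation:
Acc 1: bank2 row3 -> MISS (open row3); precharges=0
Acc 2: bank0 row2 -> MISS (open row2); precharges=0
Acc 3: bank0 row0 -> MISS (open row0); precharges=1
Acc 4: bank2 row1 -> MISS (open row1); precharges=2
Acc 5: bank2 row4 -> MISS (open row4); precharges=3
Acc 6: bank0 row4 -> MISS (open row4); precharges=4
Acc 7: bank2 row2 -> MISS (open row2); precharges=5
Acc 8: bank2 row4 -> MISS (open row4); precharges=6
Acc 9: bank2 row2 -> MISS (open row2); precharges=7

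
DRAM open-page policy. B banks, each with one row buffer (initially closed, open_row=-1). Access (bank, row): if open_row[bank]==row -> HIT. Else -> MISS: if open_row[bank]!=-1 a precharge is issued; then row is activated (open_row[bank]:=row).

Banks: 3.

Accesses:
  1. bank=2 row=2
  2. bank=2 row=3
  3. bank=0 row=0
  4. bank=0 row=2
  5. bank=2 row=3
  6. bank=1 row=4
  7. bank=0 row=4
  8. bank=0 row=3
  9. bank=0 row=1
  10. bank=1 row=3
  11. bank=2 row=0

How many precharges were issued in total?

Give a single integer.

Acc 1: bank2 row2 -> MISS (open row2); precharges=0
Acc 2: bank2 row3 -> MISS (open row3); precharges=1
Acc 3: bank0 row0 -> MISS (open row0); precharges=1
Acc 4: bank0 row2 -> MISS (open row2); precharges=2
Acc 5: bank2 row3 -> HIT
Acc 6: bank1 row4 -> MISS (open row4); precharges=2
Acc 7: bank0 row4 -> MISS (open row4); precharges=3
Acc 8: bank0 row3 -> MISS (open row3); precharges=4
Acc 9: bank0 row1 -> MISS (open row1); precharges=5
Acc 10: bank1 row3 -> MISS (open row3); precharges=6
Acc 11: bank2 row0 -> MISS (open row0); precharges=7

Answer: 7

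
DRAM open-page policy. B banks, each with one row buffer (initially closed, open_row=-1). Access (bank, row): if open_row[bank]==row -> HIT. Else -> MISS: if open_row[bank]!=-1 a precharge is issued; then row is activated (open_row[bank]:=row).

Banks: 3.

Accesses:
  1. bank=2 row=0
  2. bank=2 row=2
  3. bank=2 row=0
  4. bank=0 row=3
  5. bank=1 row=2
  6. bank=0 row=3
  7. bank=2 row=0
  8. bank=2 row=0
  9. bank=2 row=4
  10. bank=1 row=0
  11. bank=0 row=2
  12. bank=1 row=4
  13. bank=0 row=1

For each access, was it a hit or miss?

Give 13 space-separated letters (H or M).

Answer: M M M M M H H H M M M M M

Derivation:
Acc 1: bank2 row0 -> MISS (open row0); precharges=0
Acc 2: bank2 row2 -> MISS (open row2); precharges=1
Acc 3: bank2 row0 -> MISS (open row0); precharges=2
Acc 4: bank0 row3 -> MISS (open row3); precharges=2
Acc 5: bank1 row2 -> MISS (open row2); precharges=2
Acc 6: bank0 row3 -> HIT
Acc 7: bank2 row0 -> HIT
Acc 8: bank2 row0 -> HIT
Acc 9: bank2 row4 -> MISS (open row4); precharges=3
Acc 10: bank1 row0 -> MISS (open row0); precharges=4
Acc 11: bank0 row2 -> MISS (open row2); precharges=5
Acc 12: bank1 row4 -> MISS (open row4); precharges=6
Acc 13: bank0 row1 -> MISS (open row1); precharges=7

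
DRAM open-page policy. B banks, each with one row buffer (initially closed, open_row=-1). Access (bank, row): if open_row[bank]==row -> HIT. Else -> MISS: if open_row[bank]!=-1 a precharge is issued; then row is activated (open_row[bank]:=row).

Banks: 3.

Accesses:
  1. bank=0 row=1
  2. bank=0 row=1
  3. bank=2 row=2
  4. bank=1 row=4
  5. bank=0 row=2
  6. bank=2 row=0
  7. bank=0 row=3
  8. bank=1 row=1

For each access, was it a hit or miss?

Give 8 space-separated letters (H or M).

Acc 1: bank0 row1 -> MISS (open row1); precharges=0
Acc 2: bank0 row1 -> HIT
Acc 3: bank2 row2 -> MISS (open row2); precharges=0
Acc 4: bank1 row4 -> MISS (open row4); precharges=0
Acc 5: bank0 row2 -> MISS (open row2); precharges=1
Acc 6: bank2 row0 -> MISS (open row0); precharges=2
Acc 7: bank0 row3 -> MISS (open row3); precharges=3
Acc 8: bank1 row1 -> MISS (open row1); precharges=4

Answer: M H M M M M M M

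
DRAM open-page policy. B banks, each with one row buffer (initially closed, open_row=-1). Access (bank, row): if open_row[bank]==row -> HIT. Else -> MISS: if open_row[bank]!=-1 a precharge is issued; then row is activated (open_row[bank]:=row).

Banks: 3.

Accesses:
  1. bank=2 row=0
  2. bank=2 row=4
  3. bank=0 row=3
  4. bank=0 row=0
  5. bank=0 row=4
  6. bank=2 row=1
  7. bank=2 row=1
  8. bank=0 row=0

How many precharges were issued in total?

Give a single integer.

Answer: 5

Derivation:
Acc 1: bank2 row0 -> MISS (open row0); precharges=0
Acc 2: bank2 row4 -> MISS (open row4); precharges=1
Acc 3: bank0 row3 -> MISS (open row3); precharges=1
Acc 4: bank0 row0 -> MISS (open row0); precharges=2
Acc 5: bank0 row4 -> MISS (open row4); precharges=3
Acc 6: bank2 row1 -> MISS (open row1); precharges=4
Acc 7: bank2 row1 -> HIT
Acc 8: bank0 row0 -> MISS (open row0); precharges=5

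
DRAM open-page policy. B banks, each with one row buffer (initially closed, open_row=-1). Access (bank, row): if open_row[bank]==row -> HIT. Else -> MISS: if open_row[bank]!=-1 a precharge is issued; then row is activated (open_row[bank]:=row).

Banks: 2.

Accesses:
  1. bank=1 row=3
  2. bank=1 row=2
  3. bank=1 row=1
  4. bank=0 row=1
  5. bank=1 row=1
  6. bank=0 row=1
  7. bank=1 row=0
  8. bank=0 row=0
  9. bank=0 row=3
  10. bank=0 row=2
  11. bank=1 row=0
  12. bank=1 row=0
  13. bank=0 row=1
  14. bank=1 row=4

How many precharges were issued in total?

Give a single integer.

Acc 1: bank1 row3 -> MISS (open row3); precharges=0
Acc 2: bank1 row2 -> MISS (open row2); precharges=1
Acc 3: bank1 row1 -> MISS (open row1); precharges=2
Acc 4: bank0 row1 -> MISS (open row1); precharges=2
Acc 5: bank1 row1 -> HIT
Acc 6: bank0 row1 -> HIT
Acc 7: bank1 row0 -> MISS (open row0); precharges=3
Acc 8: bank0 row0 -> MISS (open row0); precharges=4
Acc 9: bank0 row3 -> MISS (open row3); precharges=5
Acc 10: bank0 row2 -> MISS (open row2); precharges=6
Acc 11: bank1 row0 -> HIT
Acc 12: bank1 row0 -> HIT
Acc 13: bank0 row1 -> MISS (open row1); precharges=7
Acc 14: bank1 row4 -> MISS (open row4); precharges=8

Answer: 8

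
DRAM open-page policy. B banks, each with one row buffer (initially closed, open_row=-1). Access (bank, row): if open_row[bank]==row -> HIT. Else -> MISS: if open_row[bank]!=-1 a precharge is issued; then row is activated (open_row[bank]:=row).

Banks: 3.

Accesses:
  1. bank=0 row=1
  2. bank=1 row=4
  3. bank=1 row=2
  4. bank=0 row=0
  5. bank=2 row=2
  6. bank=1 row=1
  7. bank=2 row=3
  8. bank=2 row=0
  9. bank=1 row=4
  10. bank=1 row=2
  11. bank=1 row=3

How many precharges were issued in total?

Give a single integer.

Answer: 8

Derivation:
Acc 1: bank0 row1 -> MISS (open row1); precharges=0
Acc 2: bank1 row4 -> MISS (open row4); precharges=0
Acc 3: bank1 row2 -> MISS (open row2); precharges=1
Acc 4: bank0 row0 -> MISS (open row0); precharges=2
Acc 5: bank2 row2 -> MISS (open row2); precharges=2
Acc 6: bank1 row1 -> MISS (open row1); precharges=3
Acc 7: bank2 row3 -> MISS (open row3); precharges=4
Acc 8: bank2 row0 -> MISS (open row0); precharges=5
Acc 9: bank1 row4 -> MISS (open row4); precharges=6
Acc 10: bank1 row2 -> MISS (open row2); precharges=7
Acc 11: bank1 row3 -> MISS (open row3); precharges=8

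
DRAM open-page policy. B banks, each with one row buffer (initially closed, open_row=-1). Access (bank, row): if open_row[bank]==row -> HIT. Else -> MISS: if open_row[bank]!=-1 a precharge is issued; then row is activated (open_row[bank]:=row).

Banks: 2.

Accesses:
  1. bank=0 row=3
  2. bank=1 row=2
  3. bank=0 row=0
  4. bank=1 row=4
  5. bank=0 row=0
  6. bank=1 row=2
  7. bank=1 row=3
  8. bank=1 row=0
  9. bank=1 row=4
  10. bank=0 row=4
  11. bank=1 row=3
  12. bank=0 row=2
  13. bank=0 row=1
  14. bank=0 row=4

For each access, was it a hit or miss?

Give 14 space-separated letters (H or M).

Acc 1: bank0 row3 -> MISS (open row3); precharges=0
Acc 2: bank1 row2 -> MISS (open row2); precharges=0
Acc 3: bank0 row0 -> MISS (open row0); precharges=1
Acc 4: bank1 row4 -> MISS (open row4); precharges=2
Acc 5: bank0 row0 -> HIT
Acc 6: bank1 row2 -> MISS (open row2); precharges=3
Acc 7: bank1 row3 -> MISS (open row3); precharges=4
Acc 8: bank1 row0 -> MISS (open row0); precharges=5
Acc 9: bank1 row4 -> MISS (open row4); precharges=6
Acc 10: bank0 row4 -> MISS (open row4); precharges=7
Acc 11: bank1 row3 -> MISS (open row3); precharges=8
Acc 12: bank0 row2 -> MISS (open row2); precharges=9
Acc 13: bank0 row1 -> MISS (open row1); precharges=10
Acc 14: bank0 row4 -> MISS (open row4); precharges=11

Answer: M M M M H M M M M M M M M M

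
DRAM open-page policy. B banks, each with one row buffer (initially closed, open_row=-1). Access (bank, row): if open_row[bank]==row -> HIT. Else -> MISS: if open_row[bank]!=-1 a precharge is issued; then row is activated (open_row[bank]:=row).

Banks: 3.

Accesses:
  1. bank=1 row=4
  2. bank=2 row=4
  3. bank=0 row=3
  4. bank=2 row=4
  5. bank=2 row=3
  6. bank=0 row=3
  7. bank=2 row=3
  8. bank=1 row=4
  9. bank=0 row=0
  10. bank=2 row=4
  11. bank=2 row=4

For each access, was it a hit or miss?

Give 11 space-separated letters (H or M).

Acc 1: bank1 row4 -> MISS (open row4); precharges=0
Acc 2: bank2 row4 -> MISS (open row4); precharges=0
Acc 3: bank0 row3 -> MISS (open row3); precharges=0
Acc 4: bank2 row4 -> HIT
Acc 5: bank2 row3 -> MISS (open row3); precharges=1
Acc 6: bank0 row3 -> HIT
Acc 7: bank2 row3 -> HIT
Acc 8: bank1 row4 -> HIT
Acc 9: bank0 row0 -> MISS (open row0); precharges=2
Acc 10: bank2 row4 -> MISS (open row4); precharges=3
Acc 11: bank2 row4 -> HIT

Answer: M M M H M H H H M M H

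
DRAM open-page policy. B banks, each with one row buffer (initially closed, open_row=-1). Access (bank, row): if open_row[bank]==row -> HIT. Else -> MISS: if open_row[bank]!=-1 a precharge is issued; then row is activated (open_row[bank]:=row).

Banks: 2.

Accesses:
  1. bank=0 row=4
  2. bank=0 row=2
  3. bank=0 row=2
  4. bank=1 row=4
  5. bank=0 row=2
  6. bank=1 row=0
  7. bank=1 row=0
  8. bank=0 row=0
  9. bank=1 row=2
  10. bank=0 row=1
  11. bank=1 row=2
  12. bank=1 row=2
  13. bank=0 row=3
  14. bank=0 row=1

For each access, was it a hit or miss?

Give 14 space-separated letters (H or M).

Answer: M M H M H M H M M M H H M M

Derivation:
Acc 1: bank0 row4 -> MISS (open row4); precharges=0
Acc 2: bank0 row2 -> MISS (open row2); precharges=1
Acc 3: bank0 row2 -> HIT
Acc 4: bank1 row4 -> MISS (open row4); precharges=1
Acc 5: bank0 row2 -> HIT
Acc 6: bank1 row0 -> MISS (open row0); precharges=2
Acc 7: bank1 row0 -> HIT
Acc 8: bank0 row0 -> MISS (open row0); precharges=3
Acc 9: bank1 row2 -> MISS (open row2); precharges=4
Acc 10: bank0 row1 -> MISS (open row1); precharges=5
Acc 11: bank1 row2 -> HIT
Acc 12: bank1 row2 -> HIT
Acc 13: bank0 row3 -> MISS (open row3); precharges=6
Acc 14: bank0 row1 -> MISS (open row1); precharges=7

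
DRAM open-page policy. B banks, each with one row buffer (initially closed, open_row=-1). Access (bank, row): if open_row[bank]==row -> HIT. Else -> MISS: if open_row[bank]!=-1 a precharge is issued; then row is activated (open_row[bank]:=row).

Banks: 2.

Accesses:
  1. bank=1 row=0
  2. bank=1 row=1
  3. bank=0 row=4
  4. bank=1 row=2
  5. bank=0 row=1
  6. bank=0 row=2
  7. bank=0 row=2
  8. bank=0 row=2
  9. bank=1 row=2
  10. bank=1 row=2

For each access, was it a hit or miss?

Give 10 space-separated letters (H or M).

Acc 1: bank1 row0 -> MISS (open row0); precharges=0
Acc 2: bank1 row1 -> MISS (open row1); precharges=1
Acc 3: bank0 row4 -> MISS (open row4); precharges=1
Acc 4: bank1 row2 -> MISS (open row2); precharges=2
Acc 5: bank0 row1 -> MISS (open row1); precharges=3
Acc 6: bank0 row2 -> MISS (open row2); precharges=4
Acc 7: bank0 row2 -> HIT
Acc 8: bank0 row2 -> HIT
Acc 9: bank1 row2 -> HIT
Acc 10: bank1 row2 -> HIT

Answer: M M M M M M H H H H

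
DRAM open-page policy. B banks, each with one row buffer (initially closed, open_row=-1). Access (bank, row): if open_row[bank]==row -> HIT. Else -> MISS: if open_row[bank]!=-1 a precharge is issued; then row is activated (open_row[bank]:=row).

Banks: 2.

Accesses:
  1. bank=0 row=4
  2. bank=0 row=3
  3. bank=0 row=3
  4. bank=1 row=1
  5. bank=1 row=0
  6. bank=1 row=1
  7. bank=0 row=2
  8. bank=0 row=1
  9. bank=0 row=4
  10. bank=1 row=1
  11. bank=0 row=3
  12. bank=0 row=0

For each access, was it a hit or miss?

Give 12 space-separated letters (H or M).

Acc 1: bank0 row4 -> MISS (open row4); precharges=0
Acc 2: bank0 row3 -> MISS (open row3); precharges=1
Acc 3: bank0 row3 -> HIT
Acc 4: bank1 row1 -> MISS (open row1); precharges=1
Acc 5: bank1 row0 -> MISS (open row0); precharges=2
Acc 6: bank1 row1 -> MISS (open row1); precharges=3
Acc 7: bank0 row2 -> MISS (open row2); precharges=4
Acc 8: bank0 row1 -> MISS (open row1); precharges=5
Acc 9: bank0 row4 -> MISS (open row4); precharges=6
Acc 10: bank1 row1 -> HIT
Acc 11: bank0 row3 -> MISS (open row3); precharges=7
Acc 12: bank0 row0 -> MISS (open row0); precharges=8

Answer: M M H M M M M M M H M M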